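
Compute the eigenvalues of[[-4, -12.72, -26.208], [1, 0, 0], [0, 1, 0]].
Eigenvalues solve det(λI - A) = 0.
Characteristic polynomial: λ^3 + 4*λ^2 + 12.72*λ + 26.208 = 0.
Factor: (λ + 2.8)(λ^2 + 1.2*λ + 9.36) = 0.
Roots: -0.6 + 3j, -0.6 - 3j, -2.8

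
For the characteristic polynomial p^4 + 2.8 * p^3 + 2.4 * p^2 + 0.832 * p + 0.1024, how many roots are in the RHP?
p^4 + 2.8*p^3 + 2.4*p^2 + 0.832*p + 0.1024 = (p + 1.6)(p + 0.4)(p + 0.4)(p + 0.4). Poles: -0.4, -0.4, -0.4, -1.6. RHP poles (Re>0): 0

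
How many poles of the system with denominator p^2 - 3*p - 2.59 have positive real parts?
p^2 - 3*p - 2.59 = (p - 3.7)(p + 0.7). Poles: -0.7, 3.7. RHP poles (Re>0): 1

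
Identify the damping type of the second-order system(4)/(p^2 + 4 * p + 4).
Standard form: ωn²/(p²+2ζωn·p+ωn²) gives ωn=2, ζ=1.
Critically damped (ζ = 1)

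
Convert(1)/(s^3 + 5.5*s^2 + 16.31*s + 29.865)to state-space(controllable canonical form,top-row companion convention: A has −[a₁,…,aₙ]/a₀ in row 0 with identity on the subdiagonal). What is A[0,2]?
Reachable canonical form for den = s^3 + 5.5*s^2 + 16.31*s + 29.865: top row of A = -[a₁,a₂,...,aₙ]/a₀, ones on the subdiagonal, zeros elsewhere.
A = [[-5.5, -16.31, -29.865], [1, 0, 0], [0, 1, 0]].
A[0,2] = -29.865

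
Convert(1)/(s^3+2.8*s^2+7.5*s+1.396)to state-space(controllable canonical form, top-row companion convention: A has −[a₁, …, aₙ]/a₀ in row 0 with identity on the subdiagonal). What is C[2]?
Reachable canonical form: C = numerator coefficients (right-aligned, zero-padded to length n).
num = 1, C = [[0, 0, 1]].
C[2] = 1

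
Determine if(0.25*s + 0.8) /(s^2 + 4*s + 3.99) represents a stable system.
Denominator: s^2 + 4*s + 3.99 = (s + 2.1)(s + 1.9). Poles: -1.9, -2.1. All Re(p)<0: Yes (stable)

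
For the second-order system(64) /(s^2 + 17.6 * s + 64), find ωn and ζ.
Standard form: ωn²/(s²+2ζωn·s+ωn²).
const=64=ωn² → ωn=8, s coeff=17.6=2ζωn → ζ=1.1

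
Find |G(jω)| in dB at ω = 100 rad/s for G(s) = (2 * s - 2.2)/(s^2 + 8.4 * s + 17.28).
Substitute s = j*100: G(j100) = 0.0018928 - 0.0198753j.
|G(j100)| = sqrt(Re² + Im²) = 0.01997.
20*log₁₀(0.01997) = -33.99 dB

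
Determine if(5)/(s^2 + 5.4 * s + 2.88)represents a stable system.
Denominator: s^2 + 5.4*s + 2.88 = (s + 0.6)(s + 4.8). Poles: -0.6, -4.8. All Re(p)<0: Yes (stable)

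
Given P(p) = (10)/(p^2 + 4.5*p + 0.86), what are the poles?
Set denominator = 0: p^2 + 4.5*p + 0.86 = (p + 0.2)(p + 4.3) = 0 → Poles: -0.2, -4.3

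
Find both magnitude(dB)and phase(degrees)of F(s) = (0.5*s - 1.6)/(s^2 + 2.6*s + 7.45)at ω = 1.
Substitute s = j*1: F(j1) = -0.186508 + 0.152701j.
|F| = 20*log₁₀(sqrt(Re²+Im²)) = -12.36 dB.
∠F = atan2(Im, Re) = 140.69°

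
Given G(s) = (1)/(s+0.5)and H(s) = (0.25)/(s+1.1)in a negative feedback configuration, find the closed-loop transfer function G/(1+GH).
Closed-loop T = G/(1+GH).
Numerator: G_num * H_den = s + 1.1.
Denominator: G_den * H_den + G_num * H_num = (s^2 + 1.6*s + 0.55) + (0.25) = s^2 + 1.6*s + 0.8.
T(s) = (s + 1.1)/(s^2 + 1.6*s + 0.8)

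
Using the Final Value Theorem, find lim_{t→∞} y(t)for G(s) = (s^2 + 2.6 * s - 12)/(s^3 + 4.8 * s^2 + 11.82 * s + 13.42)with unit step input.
FVT: lim_{t→∞} y(t) = lim_{s→0} s*Y(s) where Y(s) = G(s)/s.
= lim_{s→0} G(s) = G(0) = num(0)/den(0) = -12/13.42 = -0.8942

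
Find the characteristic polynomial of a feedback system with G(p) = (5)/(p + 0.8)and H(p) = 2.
Characteristic poly = G_den * H_den + G_num * H_num = (p + 0.8) + (10) = p + 10.8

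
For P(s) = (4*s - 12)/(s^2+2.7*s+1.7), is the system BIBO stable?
Denominator: s^2 + 2.7*s + 1.7 = (s + 1.7)(s + 1). Poles: -1, -1.7. All Re(p)<0: Yes (stable)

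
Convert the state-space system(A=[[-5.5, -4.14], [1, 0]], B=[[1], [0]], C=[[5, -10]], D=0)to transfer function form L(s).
L(s) = C(sI - A)⁻¹B + D.
Characteristic polynomial det(sI - A) = s^2 + 5.5*s + 4.14.
Numerator from C·adj(sI-A)·B + D·det(sI-A) = 5*s - 10.
L(s) = (5*s - 10)/(s^2 + 5.5*s + 4.14)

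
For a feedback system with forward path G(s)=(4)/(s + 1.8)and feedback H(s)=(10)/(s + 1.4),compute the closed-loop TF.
Closed-loop T = G/(1+GH).
Numerator: G_num * H_den = 4*s + 5.6.
Denominator: G_den * H_den + G_num * H_num = (s^2 + 3.2*s + 2.52) + (40) = s^2 + 3.2*s + 42.52.
T(s) = (4*s + 5.6)/(s^2 + 3.2*s + 42.52)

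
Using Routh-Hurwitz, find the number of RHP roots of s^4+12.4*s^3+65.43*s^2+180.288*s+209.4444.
Routh array:
s^4: [1, 65.43, 209.4444]; s^3: [12.4, 180.288]; s^2: [50.8906, 209.4444]; s^1: [129.255]; s^0: [209.4444]
First column: [1, 12.4, 50.8906, 129.255, 209.4444]. Sign changes = RHP roots = 0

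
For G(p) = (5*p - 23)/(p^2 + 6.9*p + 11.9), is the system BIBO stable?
Denominator: p^2 + 6.9*p + 11.9 = (p + 3.5)(p + 3.4). Poles: -3.4, -3.5. All Re(p)<0: Yes (stable)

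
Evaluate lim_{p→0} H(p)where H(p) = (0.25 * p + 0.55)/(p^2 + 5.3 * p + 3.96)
DC gain = H(0) = num(0)/den(0) = 0.55/3.96 = 0.1389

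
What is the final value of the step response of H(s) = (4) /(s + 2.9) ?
FVT: lim_{t→∞} y(t) = lim_{s→0} s*Y(s) where Y(s) = H(s)/s.
= lim_{s→0} H(s) = H(0) = num(0)/den(0) = 4/2.9 = 1.379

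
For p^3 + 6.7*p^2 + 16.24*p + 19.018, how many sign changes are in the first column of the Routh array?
Routh array:
p^3: [1, 16.24]; p^2: [6.7, 19.018]; p^1: [13.4015]; p^0: [19.018]
First column: [1, 6.7, 13.4015, 19.018]. Sign changes = 0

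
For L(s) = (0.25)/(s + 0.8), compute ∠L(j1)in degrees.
Substitute s = j*1: L(j1) = 0.121951 - 0.152439j.
∠L(j1) = atan2(Im, Re) = atan2(-0.152439, 0.121951) = -51.34°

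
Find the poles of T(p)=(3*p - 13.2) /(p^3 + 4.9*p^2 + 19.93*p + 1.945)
Set denominator = 0: p^3 + 4.9*p^2 + 19.93*p + 1.945 = (p + 0.1)(p^2 + 4.8*p + 19.45) = 0 → Poles: -0.1, -2.4 + 3.7j, -2.4 - 3.7j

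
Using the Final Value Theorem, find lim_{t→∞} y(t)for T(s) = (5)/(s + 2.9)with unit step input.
FVT: lim_{t→∞} y(t) = lim_{s→0} s*Y(s) where Y(s) = T(s)/s.
= lim_{s→0} T(s) = T(0) = num(0)/den(0) = 5/2.9 = 1.724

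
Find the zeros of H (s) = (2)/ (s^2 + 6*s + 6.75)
Numerator is a nonzero constant (2) → Zeros: none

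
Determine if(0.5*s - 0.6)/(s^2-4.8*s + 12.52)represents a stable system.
Denominator: s^2 - 4.8*s + 12.52. Poles: 2.4 + 2.6j, 2.4 - 2.6j. All Re(p)<0: No (unstable)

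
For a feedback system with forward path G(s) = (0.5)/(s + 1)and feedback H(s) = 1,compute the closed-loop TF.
Closed-loop T = G/(1+GH).
Numerator: G_num * H_den = 0.5.
Denominator: G_den * H_den + G_num * H_num = (s + 1) + (0.5) = s + 1.5.
T(s) = (0.5)/(s + 1.5)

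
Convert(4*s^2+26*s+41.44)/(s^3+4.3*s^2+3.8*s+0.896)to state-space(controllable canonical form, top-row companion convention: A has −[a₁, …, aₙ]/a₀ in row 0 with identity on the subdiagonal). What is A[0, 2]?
Reachable canonical form for den = s^3 + 4.3*s^2 + 3.8*s + 0.896: top row of A = -[a₁,a₂,...,aₙ]/a₀, ones on the subdiagonal, zeros elsewhere.
A = [[-4.3, -3.8, -0.896], [1, 0, 0], [0, 1, 0]].
A[0,2] = -0.896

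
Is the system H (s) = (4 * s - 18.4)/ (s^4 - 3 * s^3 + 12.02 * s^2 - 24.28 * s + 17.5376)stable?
Denominator: s^4 - 3*s^3 + 12.02*s^2 - 24.28*s + 17.5376 = (s^2 - 0.4*s + 9.04)(s^2 - 2.6*s + 1.94). Poles: 0.2 + 3j, 0.2 - 3j, 1.3 + 0.5j, 1.3 - 0.5j. All Re(p)<0: No (unstable)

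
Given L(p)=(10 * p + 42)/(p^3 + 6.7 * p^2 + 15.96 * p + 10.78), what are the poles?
Set denominator = 0: p^3 + 6.7*p^2 + 15.96*p + 10.78 = (p + 1.1)(p^2 + 5.6*p + 9.8) = 0 → Poles: -1.1, -2.8 + 1.4j, -2.8 - 1.4j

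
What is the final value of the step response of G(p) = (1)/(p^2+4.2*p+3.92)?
FVT: lim_{t→∞} y(t) = lim_{p→0} p*Y(p) where Y(p) = G(p)/p.
= lim_{p→0} G(p) = G(0) = num(0)/den(0) = 1/3.92 = 0.2551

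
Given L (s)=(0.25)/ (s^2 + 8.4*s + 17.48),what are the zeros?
Numerator is a nonzero constant (0.25) → Zeros: none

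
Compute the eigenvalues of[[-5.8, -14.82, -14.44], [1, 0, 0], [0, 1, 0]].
Eigenvalues solve det(λI - A) = 0.
Characteristic polynomial: λ^3 + 5.8*λ^2 + 14.82*λ + 14.44 = 0.
Factor: (λ + 2)(λ^2 + 3.8*λ + 7.22) = 0.
Roots: -1.9 + 1.9j, -1.9 - 1.9j, -2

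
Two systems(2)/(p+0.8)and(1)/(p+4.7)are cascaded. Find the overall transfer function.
Series: H = H₁ · H₂ = (n₁·n₂)/(d₁·d₂).
Num: n₁·n₂ = 2. Den: d₁·d₂ = p^2 + 5.5*p + 3.76.
H(p) = (2)/(p^2 + 5.5*p + 3.76)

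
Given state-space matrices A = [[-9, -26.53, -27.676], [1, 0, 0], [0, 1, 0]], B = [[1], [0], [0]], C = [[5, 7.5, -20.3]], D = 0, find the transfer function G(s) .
G(s) = C(sI - A)⁻¹B + D.
Characteristic polynomial det(sI - A) = s^3 + 9*s^2 + 26.53*s + 27.676.
Numerator from C·adj(sI-A)·B + D·det(sI-A) = 5*s^2 + 7.5*s - 20.3.
G(s) = (5*s^2 + 7.5*s - 20.3)/(s^3 + 9*s^2 + 26.53*s + 27.676)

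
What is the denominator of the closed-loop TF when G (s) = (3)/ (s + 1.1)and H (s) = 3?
Characteristic poly = G_den * H_den + G_num * H_num = (s + 1.1) + (9) = s + 10.1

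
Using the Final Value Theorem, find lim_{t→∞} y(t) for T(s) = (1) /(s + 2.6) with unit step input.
FVT: lim_{t→∞} y(t) = lim_{s→0} s*Y(s) where Y(s) = T(s)/s.
= lim_{s→0} T(s) = T(0) = num(0)/den(0) = 1/2.6 = 0.3846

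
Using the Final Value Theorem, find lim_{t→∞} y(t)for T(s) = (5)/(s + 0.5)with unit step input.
FVT: lim_{t→∞} y(t) = lim_{s→0} s*Y(s) where Y(s) = T(s)/s.
= lim_{s→0} T(s) = T(0) = num(0)/den(0) = 5/0.5 = 10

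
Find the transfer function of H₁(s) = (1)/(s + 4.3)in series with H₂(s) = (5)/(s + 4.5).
Series: H = H₁ · H₂ = (n₁·n₂)/(d₁·d₂).
Num: n₁·n₂ = 5. Den: d₁·d₂ = s^2 + 8.8*s + 19.35.
H(s) = (5)/(s^2 + 8.8*s + 19.35)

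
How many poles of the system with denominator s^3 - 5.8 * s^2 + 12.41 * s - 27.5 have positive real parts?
s^3 - 5.8*s^2 + 12.41*s - 27.5 = (s - 4.4)(s^2 - 1.4*s + 6.25). Poles: 0.7 + 2.4j, 0.7 - 2.4j, 4.4. RHP poles (Re>0): 3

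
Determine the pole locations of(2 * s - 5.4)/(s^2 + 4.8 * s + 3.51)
Set denominator = 0: s^2 + 4.8*s + 3.51 = (s + 0.9)(s + 3.9) = 0 → Poles: -0.9, -3.9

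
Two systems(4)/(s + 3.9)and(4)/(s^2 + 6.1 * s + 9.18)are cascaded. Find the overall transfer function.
Series: H = H₁ · H₂ = (n₁·n₂)/(d₁·d₂).
Num: n₁·n₂ = 16. Den: d₁·d₂ = s^3 + 10*s^2 + 32.97*s + 35.802.
H(s) = (16)/(s^3 + 10*s^2 + 32.97*s + 35.802)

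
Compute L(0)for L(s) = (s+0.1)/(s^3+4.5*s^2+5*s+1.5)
DC gain = L(0) = num(0)/den(0) = 0.1/1.5 = 0.06667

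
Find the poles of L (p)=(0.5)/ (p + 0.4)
Set denominator = 0: p + 0.4 = 0 → Poles: -0.4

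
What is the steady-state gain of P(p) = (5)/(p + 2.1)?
DC gain = P(0) = num(0)/den(0) = 5/2.1 = 2.381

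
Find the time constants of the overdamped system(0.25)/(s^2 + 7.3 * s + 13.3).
Overdamped: real poles at -3.5, -3.8. τ = -1/pole → τ₁ = 0.2857, τ₂ = 0.2632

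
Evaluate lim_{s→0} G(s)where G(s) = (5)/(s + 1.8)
DC gain = G(0) = num(0)/den(0) = 5/1.8 = 2.778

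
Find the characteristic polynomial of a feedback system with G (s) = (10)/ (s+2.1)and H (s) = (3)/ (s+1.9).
Characteristic poly = G_den * H_den + G_num * H_num = (s^2 + 4*s + 3.99) + (30) = s^2 + 4*s + 33.99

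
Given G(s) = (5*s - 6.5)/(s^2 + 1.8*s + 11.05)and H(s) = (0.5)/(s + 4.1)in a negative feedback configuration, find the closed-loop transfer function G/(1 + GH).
Closed-loop T = G/(1+GH).
Numerator: G_num * H_den = 5*s^2 + 14*s - 26.65.
Denominator: G_den * H_den + G_num * H_num = (s^3 + 5.9*s^2 + 18.43*s + 45.305) + (2.5*s - 3.25) = s^3 + 5.9*s^2 + 20.93*s + 42.055.
T(s) = (5*s^2 + 14*s - 26.65)/(s^3 + 5.9*s^2 + 20.93*s + 42.055)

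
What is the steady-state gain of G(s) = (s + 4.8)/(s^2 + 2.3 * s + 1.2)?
DC gain = G(0) = num(0)/den(0) = 4.8/1.2 = 4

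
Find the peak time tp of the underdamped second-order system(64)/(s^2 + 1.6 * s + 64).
Standard form: ωn²/(s²+2ζωn·s+ωn²) → ωn = 8, ζ = 0.1.
ωd = ωn·√(1-ζ²) = 8·√(1-0.1²) = 7.96.
tp = π/ωd = π/7.96 = 0.3947 s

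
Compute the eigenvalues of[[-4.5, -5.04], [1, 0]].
Eigenvalues solve det(λI - A) = 0.
Characteristic polynomial: λ^2 + 4.5*λ + 5.04 = 0.
Factor: (λ + 2.4)(λ + 2.1) = 0.
Roots: -2.1, -2.4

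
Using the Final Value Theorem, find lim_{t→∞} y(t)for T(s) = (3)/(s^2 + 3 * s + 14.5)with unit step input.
FVT: lim_{t→∞} y(t) = lim_{s→0} s*Y(s) where Y(s) = T(s)/s.
= lim_{s→0} T(s) = T(0) = num(0)/den(0) = 3/14.5 = 0.2069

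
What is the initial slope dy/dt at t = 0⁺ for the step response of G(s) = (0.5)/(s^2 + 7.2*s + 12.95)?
IVT: y'(0⁺) = lim_{s→∞} s²·Y(s) = lim_{s→∞} s·G(s).
deg(num) = 0, deg(den) = 2, relative degree = 2 ≥ 2, so s·G(s) → 0. Initial slope = 0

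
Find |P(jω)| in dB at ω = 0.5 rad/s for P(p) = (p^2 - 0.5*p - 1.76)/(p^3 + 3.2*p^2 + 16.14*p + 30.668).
Substitute p = j*0.5: P(j0.5) = -0.0649284 + 0.00890103j.
|P(j0.5)| = sqrt(Re² + Im²) = 0.06554.
20*log₁₀(0.06554) = -23.67 dB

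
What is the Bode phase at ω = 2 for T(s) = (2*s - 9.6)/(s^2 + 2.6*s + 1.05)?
Substitute s = j*2: T(j2) = 1.37427 + 1.06652j.
∠T(j2) = atan2(Im, Re) = atan2(1.06652, 1.37427) = 37.81°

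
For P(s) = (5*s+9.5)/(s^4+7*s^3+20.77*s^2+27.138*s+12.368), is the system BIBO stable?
Denominator: s^4 + 7*s^3 + 20.77*s^2 + 27.138*s + 12.368 = (s + 1)(s + 1.6)(s^2 + 4.4*s + 7.73). Poles: -1, -1.6, -2.2 + 1.7j, -2.2 - 1.7j. All Re(p)<0: Yes (stable)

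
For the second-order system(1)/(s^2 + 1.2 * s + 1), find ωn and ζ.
Standard form: ωn²/(s²+2ζωn·s+ωn²).
const=1=ωn² → ωn=1, s coeff=1.2=2ζωn → ζ=0.6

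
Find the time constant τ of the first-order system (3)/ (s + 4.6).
First-order system: τ = -1/pole. Pole = -4.6. τ = -1/(-4.6) = 0.2174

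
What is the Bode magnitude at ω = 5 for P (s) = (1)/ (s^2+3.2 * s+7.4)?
Substitute s = j*5: P(j5) = -0.0311086 - 0.0282805j.
|P(j5)| = sqrt(Re² + Im²) = 0.04204.
20*log₁₀(0.04204) = -27.53 dB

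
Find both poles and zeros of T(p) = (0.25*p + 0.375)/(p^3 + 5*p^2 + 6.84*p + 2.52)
Set denominator = 0: p^3 + 5*p^2 + 6.84*p + 2.52 = (p + 0.6)(p + 1.4)(p + 3) = 0 → Poles: -0.6, -1.4, -3
Set numerator = 0: 0.25*p + 0.375 = 0 → Zeros: -1.5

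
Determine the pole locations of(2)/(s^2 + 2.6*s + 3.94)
Set denominator = 0: s^2 + 2.6*s + 3.94 = 0 → Poles: -1.3 + 1.5j, -1.3 - 1.5j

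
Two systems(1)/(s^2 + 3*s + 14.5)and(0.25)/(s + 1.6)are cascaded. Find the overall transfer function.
Series: H = H₁ · H₂ = (n₁·n₂)/(d₁·d₂).
Num: n₁·n₂ = 0.25. Den: d₁·d₂ = s^3 + 4.6*s^2 + 19.3*s + 23.2.
H(s) = (0.25)/(s^3 + 4.6*s^2 + 19.3*s + 23.2)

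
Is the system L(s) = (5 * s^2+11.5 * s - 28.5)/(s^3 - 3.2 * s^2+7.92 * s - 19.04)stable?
Denominator: s^3 - 3.2*s^2 + 7.92*s - 19.04 = (s - 2.8)(s^2 - 0.4*s + 6.8). Poles: 0.2 + 2.6j, 0.2 - 2.6j, 2.8. All Re(p)<0: No (unstable)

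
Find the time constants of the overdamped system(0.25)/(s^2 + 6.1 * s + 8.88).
Overdamped: real poles at -2.4, -3.7. τ = -1/pole → τ₁ = 0.4167, τ₂ = 0.2703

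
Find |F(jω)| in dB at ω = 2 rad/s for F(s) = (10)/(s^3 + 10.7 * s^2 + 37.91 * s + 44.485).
Substitute s = j*2: F(j2) = 0.00366114 - 0.147358j.
|F(j2)| = sqrt(Re² + Im²) = 0.1474.
20*log₁₀(0.1474) = -16.63 dB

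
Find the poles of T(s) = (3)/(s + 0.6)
Set denominator = 0: s + 0.6 = 0 → Poles: -0.6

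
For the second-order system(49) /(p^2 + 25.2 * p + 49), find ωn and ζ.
Standard form: ωn²/(p²+2ζωn·p+ωn²).
const=49=ωn² → ωn=7, p coeff=25.2=2ζωn → ζ=1.8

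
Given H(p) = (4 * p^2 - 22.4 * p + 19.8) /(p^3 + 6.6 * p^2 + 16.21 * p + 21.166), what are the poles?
Set denominator = 0: p^3 + 6.6*p^2 + 16.21*p + 21.166 = (p + 3.8)(p^2 + 2.8*p + 5.57) = 0 → Poles: -1.4 + 1.9j, -1.4 - 1.9j, -3.8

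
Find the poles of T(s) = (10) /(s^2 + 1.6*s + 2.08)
Set denominator = 0: s^2 + 1.6*s + 2.08 = 0 → Poles: -0.8 + 1.2j, -0.8 - 1.2j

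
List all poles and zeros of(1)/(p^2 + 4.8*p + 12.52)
Set denominator = 0: p^2 + 4.8*p + 12.52 = 0 → Poles: -2.4 + 2.6j, -2.4 - 2.6j
Numerator is a nonzero constant (1) → Zeros: none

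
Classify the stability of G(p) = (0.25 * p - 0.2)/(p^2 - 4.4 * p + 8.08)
Denominator: p^2 - 4.4*p + 8.08. Poles: 2.2 + 1.8j, 2.2 - 1.8j. Unstable (2 pole(s) in RHP)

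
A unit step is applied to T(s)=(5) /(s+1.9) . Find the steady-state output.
FVT: lim_{t→∞} y(t) = lim_{s→0} s*Y(s) where Y(s) = T(s)/s.
= lim_{s→0} T(s) = T(0) = num(0)/den(0) = 5/1.9 = 2.632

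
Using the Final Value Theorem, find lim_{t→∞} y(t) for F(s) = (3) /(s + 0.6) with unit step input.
FVT: lim_{t→∞} y(t) = lim_{s→0} s*Y(s) where Y(s) = F(s)/s.
= lim_{s→0} F(s) = F(0) = num(0)/den(0) = 3/0.6 = 5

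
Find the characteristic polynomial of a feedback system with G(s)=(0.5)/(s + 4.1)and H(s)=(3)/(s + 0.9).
Characteristic poly = G_den * H_den + G_num * H_num = (s^2 + 5*s + 3.69) + (1.5) = s^2 + 5*s + 5.19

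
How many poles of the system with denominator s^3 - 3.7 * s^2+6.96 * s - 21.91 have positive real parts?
s^3 - 3.7*s^2 + 6.96*s - 21.91 = (s - 3.5)(s^2 - 0.2*s + 6.26). Poles: 0.1 + 2.5j, 0.1 - 2.5j, 3.5. RHP poles (Re>0): 3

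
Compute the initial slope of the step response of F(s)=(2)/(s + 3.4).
IVT: y'(0⁺) = lim_{s→∞} s²·Y(s) = lim_{s→∞} s·F(s).
deg(num) = 0, deg(den) = 1, relative degree = 1, so s·F(s) → (leading num)/(leading den) = 2/1 = 2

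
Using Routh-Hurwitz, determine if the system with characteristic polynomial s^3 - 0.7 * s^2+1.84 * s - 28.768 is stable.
Routh array:
s^3: [1, 1.84]; s^2: [-0.7, -28.768]; s^1: [-39.2571]; s^0: [-28.768]
First column: [1, -0.7, -39.2571, -28.768]. Sign changes = 1.
No, unstable (1 RHP root(s))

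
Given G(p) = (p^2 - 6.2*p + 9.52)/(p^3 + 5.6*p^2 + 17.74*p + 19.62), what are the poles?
Set denominator = 0: p^3 + 5.6*p^2 + 17.74*p + 19.62 = (p + 1.8)(p^2 + 3.8*p + 10.9) = 0 → Poles: -1.8, -1.9 + 2.7j, -1.9 - 2.7j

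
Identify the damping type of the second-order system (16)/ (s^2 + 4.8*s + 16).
Standard form: ωn²/(s²+2ζωn·s+ωn²) gives ωn=4, ζ=0.6.
Underdamped (ζ = 0.6 < 1)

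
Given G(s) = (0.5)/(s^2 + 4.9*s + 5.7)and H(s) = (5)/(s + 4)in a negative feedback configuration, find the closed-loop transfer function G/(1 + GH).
Closed-loop T = G/(1+GH).
Numerator: G_num * H_den = 0.5*s + 2.
Denominator: G_den * H_den + G_num * H_num = (s^3 + 8.9*s^2 + 25.3*s + 22.8) + (2.5) = s^3 + 8.9*s^2 + 25.3*s + 25.3.
T(s) = (0.5*s + 2)/(s^3 + 8.9*s^2 + 25.3*s + 25.3)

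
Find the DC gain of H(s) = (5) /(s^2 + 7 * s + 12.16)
DC gain = H(0) = num(0)/den(0) = 5/12.16 = 0.4112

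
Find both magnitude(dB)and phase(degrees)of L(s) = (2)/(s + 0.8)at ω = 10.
Substitute s = j*10: L(j10) = 0.0158983 - 0.198728j.
|L| = 20*log₁₀(sqrt(Re²+Im²)) = -14.01 dB.
∠L = atan2(Im, Re) = -85.43°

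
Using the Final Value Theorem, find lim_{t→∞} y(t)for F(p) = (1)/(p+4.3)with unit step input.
FVT: lim_{t→∞} y(t) = lim_{p→0} p*Y(p) where Y(p) = F(p)/p.
= lim_{p→0} F(p) = F(0) = num(0)/den(0) = 1/4.3 = 0.2326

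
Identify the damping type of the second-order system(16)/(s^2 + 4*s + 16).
Standard form: ωn²/(s²+2ζωn·s+ωn²) gives ωn=4, ζ=0.5.
Underdamped (ζ = 0.5 < 1)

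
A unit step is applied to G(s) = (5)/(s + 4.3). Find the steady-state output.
FVT: lim_{t→∞} y(t) = lim_{s→0} s*Y(s) where Y(s) = G(s)/s.
= lim_{s→0} G(s) = G(0) = num(0)/den(0) = 5/4.3 = 1.163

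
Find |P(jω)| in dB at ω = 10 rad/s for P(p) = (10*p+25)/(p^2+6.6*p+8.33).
Substitute p = j*10: P(j10) = 0.337653 - 0.847768j.
|P(j10)| = sqrt(Re² + Im²) = 0.9125.
20*log₁₀(0.9125) = -0.80 dB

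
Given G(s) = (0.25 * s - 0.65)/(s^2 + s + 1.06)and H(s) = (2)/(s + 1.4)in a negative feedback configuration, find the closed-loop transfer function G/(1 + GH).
Closed-loop T = G/(1+GH).
Numerator: G_num * H_den = 0.25*s^2 - 0.3*s - 0.91.
Denominator: G_den * H_den + G_num * H_num = (s^3 + 2.4*s^2 + 2.46*s + 1.484) + (0.5*s - 1.3) = s^3 + 2.4*s^2 + 2.96*s + 0.184.
T(s) = (0.25*s^2 - 0.3*s - 0.91)/(s^3 + 2.4*s^2 + 2.96*s + 0.184)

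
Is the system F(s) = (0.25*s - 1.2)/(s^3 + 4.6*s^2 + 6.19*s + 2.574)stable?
Denominator: s^3 + 4.6*s^2 + 6.19*s + 2.574 = (s + 2.6)(s + 0.9)(s + 1.1). Poles: -0.9, -1.1, -2.6. All Re(p)<0: Yes (stable)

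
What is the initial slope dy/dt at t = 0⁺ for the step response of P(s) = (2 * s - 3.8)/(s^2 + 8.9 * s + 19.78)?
IVT: y'(0⁺) = lim_{s→∞} s²·Y(s) = lim_{s→∞} s·P(s).
deg(num) = 1, deg(den) = 2, relative degree = 1, so s·P(s) → (leading num)/(leading den) = 2/1 = 2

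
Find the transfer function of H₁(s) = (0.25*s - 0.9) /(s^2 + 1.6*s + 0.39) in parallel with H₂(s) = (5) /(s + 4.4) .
Parallel: H = H₁ + H₂ = (n₁·d₂ + n₂·d₁)/(d₁·d₂).
n₁·d₂ = 0.25*s^2 + 0.2*s - 3.96. n₂·d₁ = 5*s^2 + 8*s + 1.95. Sum = 5.25*s^2 + 8.2*s - 2.01. d₁·d₂ = s^3 + 6*s^2 + 7.43*s + 1.716.
H(s) = (5.25*s^2 + 8.2*s - 2.01)/(s^3 + 6*s^2 + 7.43*s + 1.716)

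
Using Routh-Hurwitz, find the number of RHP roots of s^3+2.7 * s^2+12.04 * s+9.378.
Routh array:
s^3: [1, 12.04]; s^2: [2.7, 9.378]; s^1: [8.56667]; s^0: [9.378]
First column: [1, 2.7, 8.56667, 9.378]. Sign changes = RHP roots = 0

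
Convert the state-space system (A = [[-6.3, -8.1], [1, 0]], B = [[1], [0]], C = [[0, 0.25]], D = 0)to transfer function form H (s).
H(s) = C(sI - A)⁻¹B + D.
Characteristic polynomial det(sI - A) = s^2 + 6.3*s + 8.1.
Numerator from C·adj(sI-A)·B + D·det(sI-A) = 0.25.
H(s) = (0.25)/(s^2 + 6.3*s + 8.1)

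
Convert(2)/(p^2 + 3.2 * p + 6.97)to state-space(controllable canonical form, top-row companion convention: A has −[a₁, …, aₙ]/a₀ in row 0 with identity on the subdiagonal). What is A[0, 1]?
Reachable canonical form for den = p^2 + 3.2*p + 6.97: top row of A = -[a₁,a₂,...,aₙ]/a₀, ones on the subdiagonal, zeros elsewhere.
A = [[-3.2, -6.97], [1, 0]].
A[0,1] = -6.97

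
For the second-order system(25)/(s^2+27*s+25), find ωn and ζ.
Standard form: ωn²/(s²+2ζωn·s+ωn²).
const=25=ωn² → ωn=5, s coeff=27=2ζωn → ζ=2.7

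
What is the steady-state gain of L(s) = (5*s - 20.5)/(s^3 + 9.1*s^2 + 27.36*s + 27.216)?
DC gain = L(0) = num(0)/den(0) = -20.5/27.216 = -0.7532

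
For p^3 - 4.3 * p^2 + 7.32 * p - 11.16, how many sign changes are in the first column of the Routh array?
Routh array:
p^3: [1, 7.32]; p^2: [-4.3, -11.16]; p^1: [4.72465]; p^0: [-11.16]
First column: [1, -4.3, 4.72465, -11.16]. Sign changes = 3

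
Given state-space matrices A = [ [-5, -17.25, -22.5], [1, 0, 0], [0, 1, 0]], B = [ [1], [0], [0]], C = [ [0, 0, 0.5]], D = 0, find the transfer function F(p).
F(p) = C(pI - A)⁻¹B + D.
Characteristic polynomial det(pI - A) = p^3 + 5*p^2 + 17.25*p + 22.5.
Numerator from C·adj(pI-A)·B + D·det(pI-A) = 0.5.
F(p) = (0.5)/(p^3 + 5*p^2 + 17.25*p + 22.5)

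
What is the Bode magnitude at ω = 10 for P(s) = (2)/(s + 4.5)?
Substitute s = j*10: P(j10) = 0.0748441 - 0.16632j.
|P(j10)| = sqrt(Re² + Im²) = 0.1824.
20*log₁₀(0.1824) = -14.78 dB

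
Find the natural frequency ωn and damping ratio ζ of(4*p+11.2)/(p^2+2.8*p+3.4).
Underdamped: complex pole -1.4 + 1.2j. ωn = |pole| = 1.844, ζ = -Re(pole)/ωn = 0.7593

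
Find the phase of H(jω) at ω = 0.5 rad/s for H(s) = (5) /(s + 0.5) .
Substitute s = j*0.5: H(j0.5) = 5 - 5j.
∠H(j0.5) = atan2(Im, Re) = atan2(-5, 5) = -45.00°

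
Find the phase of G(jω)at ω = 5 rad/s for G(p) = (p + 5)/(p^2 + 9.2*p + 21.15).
Substitute p = j*5: G(j5) = 0.0989055 - 0.116974j.
∠G(j5) = atan2(Im, Re) = atan2(-0.116974, 0.0989055) = -49.78°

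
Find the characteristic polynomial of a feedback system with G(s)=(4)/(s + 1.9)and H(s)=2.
Characteristic poly = G_den * H_den + G_num * H_num = (s + 1.9) + (8) = s + 9.9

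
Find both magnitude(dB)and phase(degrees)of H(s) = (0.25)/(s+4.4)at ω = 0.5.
Substitute s = j*0.5: H(j0.5) = 0.0560938 - 0.0063743j.
|H| = 20*log₁₀(sqrt(Re²+Im²)) = -24.97 dB.
∠H = atan2(Im, Re) = -6.48°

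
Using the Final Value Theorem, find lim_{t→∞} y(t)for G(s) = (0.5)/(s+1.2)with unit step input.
FVT: lim_{t→∞} y(t) = lim_{s→0} s*Y(s) where Y(s) = G(s)/s.
= lim_{s→0} G(s) = G(0) = num(0)/den(0) = 0.5/1.2 = 0.4167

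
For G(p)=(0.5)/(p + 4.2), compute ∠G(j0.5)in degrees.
Substitute p = j*0.5: G(j0.5) = 0.117384 - 0.0139743j.
∠G(j0.5) = atan2(Im, Re) = atan2(-0.0139743, 0.117384) = -6.79°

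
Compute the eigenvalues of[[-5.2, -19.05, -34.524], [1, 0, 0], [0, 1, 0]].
Eigenvalues solve det(λI - A) = 0.
Characteristic polynomial: λ^3 + 5.2*λ^2 + 19.05*λ + 34.524 = 0.
Factor: (λ + 2.8)(λ^2 + 2.4*λ + 12.33) = 0.
Roots: -1.2 + 3.3j, -1.2 - 3.3j, -2.8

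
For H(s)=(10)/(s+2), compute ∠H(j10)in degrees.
Substitute s = j*10: H(j10) = 0.192308 - 0.961538j.
∠H(j10) = atan2(Im, Re) = atan2(-0.961538, 0.192308) = -78.69°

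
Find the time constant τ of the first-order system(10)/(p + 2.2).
First-order system: τ = -1/pole. Pole = -2.2. τ = -1/(-2.2) = 0.4545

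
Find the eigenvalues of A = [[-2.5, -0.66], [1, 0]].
Eigenvalues solve det(λI - A) = 0.
Characteristic polynomial: λ^2 + 2.5*λ + 0.66 = 0.
Factor: (λ + 0.3)(λ + 2.2) = 0.
Roots: -0.3, -2.2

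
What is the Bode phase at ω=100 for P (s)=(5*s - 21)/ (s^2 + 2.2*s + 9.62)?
Substitute s = j*100: P(j100) = 0.00320259 - 0.0499776j.
∠P(j100) = atan2(Im, Re) = atan2(-0.0499776, 0.00320259) = -86.33°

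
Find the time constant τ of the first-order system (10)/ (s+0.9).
First-order system: τ = -1/pole. Pole = -0.9. τ = -1/(-0.9) = 1.111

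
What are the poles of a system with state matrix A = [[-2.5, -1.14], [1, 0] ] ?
Eigenvalues solve det(λI - A) = 0.
Characteristic polynomial: λ^2 + 2.5*λ + 1.14 = 0.
Factor: (λ + 0.6)(λ + 1.9) = 0.
Roots: -0.6, -1.9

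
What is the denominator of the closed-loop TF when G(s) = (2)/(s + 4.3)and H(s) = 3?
Characteristic poly = G_den * H_den + G_num * H_num = (s + 4.3) + (6) = s + 10.3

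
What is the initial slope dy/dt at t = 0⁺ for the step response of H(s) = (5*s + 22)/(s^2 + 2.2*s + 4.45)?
IVT: y'(0⁺) = lim_{s→∞} s²·Y(s) = lim_{s→∞} s·H(s).
deg(num) = 1, deg(den) = 2, relative degree = 1, so s·H(s) → (leading num)/(leading den) = 5/1 = 5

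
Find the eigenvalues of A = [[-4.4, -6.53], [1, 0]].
Eigenvalues solve det(λI - A) = 0.
Characteristic polynomial: λ^2 + 4.4*λ + 6.53 = 0.
Roots: -2.2 + 1.3j, -2.2 - 1.3j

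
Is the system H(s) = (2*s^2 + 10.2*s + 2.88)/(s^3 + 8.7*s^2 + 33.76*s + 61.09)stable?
Denominator: s^3 + 8.7*s^2 + 33.76*s + 61.09 = (s + 4.1)(s^2 + 4.6*s + 14.9). Poles: -2.3 + 3.1j, -2.3 - 3.1j, -4.1. All Re(p)<0: Yes (stable)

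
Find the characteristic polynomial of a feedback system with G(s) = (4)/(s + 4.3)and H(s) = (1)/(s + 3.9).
Characteristic poly = G_den * H_den + G_num * H_num = (s^2 + 8.2*s + 16.77) + (4) = s^2 + 8.2*s + 20.77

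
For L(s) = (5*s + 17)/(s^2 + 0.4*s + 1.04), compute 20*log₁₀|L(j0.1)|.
Substitute s = j*0.1: L(j0.1) = 16.4988 - 0.155294j.
|L(j0.1)| = sqrt(Re² + Im²) = 16.5.
20*log₁₀(16.5) = 24.35 dB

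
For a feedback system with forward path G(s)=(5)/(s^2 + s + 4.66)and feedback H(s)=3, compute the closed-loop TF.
Closed-loop T = G/(1+GH).
Numerator: G_num * H_den = 5.
Denominator: G_den * H_den + G_num * H_num = (s^2 + s + 4.66) + (15) = s^2 + s + 19.66.
T(s) = (5)/(s^2 + s + 19.66)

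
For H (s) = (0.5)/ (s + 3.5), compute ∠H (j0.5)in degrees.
Substitute s = j*0.5: H(j0.5) = 0.14 - 0.02j.
∠H(j0.5) = atan2(Im, Re) = atan2(-0.02, 0.14) = -8.13°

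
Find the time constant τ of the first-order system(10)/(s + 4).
First-order system: τ = -1/pole. Pole = -4. τ = -1/(-4) = 0.25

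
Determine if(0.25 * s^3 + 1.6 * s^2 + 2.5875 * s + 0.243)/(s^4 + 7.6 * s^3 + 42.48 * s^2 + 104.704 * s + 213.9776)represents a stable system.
Denominator: s^4 + 7.6*s^3 + 42.48*s^2 + 104.704*s + 213.9776 = (s^2 + 2.4*s + 11.68)(s^2 + 5.2*s + 18.32). Poles: -1.2 + 3.2j, -1.2 - 3.2j, -2.6 + 3.4j, -2.6 - 3.4j. All Re(p)<0: Yes (stable)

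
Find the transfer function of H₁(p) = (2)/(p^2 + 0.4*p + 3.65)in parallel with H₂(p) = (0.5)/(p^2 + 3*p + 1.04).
Parallel: H = H₁ + H₂ = (n₁·d₂ + n₂·d₁)/(d₁·d₂).
n₁·d₂ = 2*p^2 + 6*p + 2.08. n₂·d₁ = 0.5*p^2 + 0.2*p + 1.825. Sum = 2.5*p^2 + 6.2*p + 3.905. d₁·d₂ = p^4 + 3.4*p^3 + 5.89*p^2 + 11.366*p + 3.796.
H(p) = (2.5*p^2 + 6.2*p + 3.905)/(p^4 + 3.4*p^3 + 5.89*p^2 + 11.366*p + 3.796)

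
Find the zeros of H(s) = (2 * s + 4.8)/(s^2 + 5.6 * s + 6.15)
Set numerator = 0: 2*s + 4.8 = 0 → Zeros: -2.4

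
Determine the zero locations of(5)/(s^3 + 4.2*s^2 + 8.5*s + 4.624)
Numerator is a nonzero constant (5) → Zeros: none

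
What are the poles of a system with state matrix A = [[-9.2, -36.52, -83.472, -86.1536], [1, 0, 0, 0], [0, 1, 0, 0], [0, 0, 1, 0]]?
Eigenvalues solve det(λI - A) = 0.
Characteristic polynomial: λ^4 + 9.2*λ^3 + 36.52*λ^2 + 83.472*λ + 86.1536 = 0.
Factor: (λ + 2.6)(λ + 3.8)(λ^2 + 2.8*λ + 8.72) = 0.
Roots: -1.4 + 2.6j, -1.4 - 2.6j, -2.6, -3.8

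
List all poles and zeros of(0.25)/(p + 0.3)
Set denominator = 0: p + 0.3 = 0 → Poles: -0.3
Numerator is a nonzero constant (0.25) → Zeros: none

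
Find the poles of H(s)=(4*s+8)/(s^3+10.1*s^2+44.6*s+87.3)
Set denominator = 0: s^3 + 10.1*s^2 + 44.6*s + 87.3 = (s + 4.5)(s^2 + 5.6*s + 19.4) = 0 → Poles: -2.8 + 3.4j, -2.8 - 3.4j, -4.5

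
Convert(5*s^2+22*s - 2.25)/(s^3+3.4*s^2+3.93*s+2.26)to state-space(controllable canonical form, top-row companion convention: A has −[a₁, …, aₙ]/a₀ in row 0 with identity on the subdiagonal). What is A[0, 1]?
Reachable canonical form for den = s^3 + 3.4*s^2 + 3.93*s + 2.26: top row of A = -[a₁,a₂,...,aₙ]/a₀, ones on the subdiagonal, zeros elsewhere.
A = [[-3.4, -3.93, -2.26], [1, 0, 0], [0, 1, 0]].
A[0,1] = -3.93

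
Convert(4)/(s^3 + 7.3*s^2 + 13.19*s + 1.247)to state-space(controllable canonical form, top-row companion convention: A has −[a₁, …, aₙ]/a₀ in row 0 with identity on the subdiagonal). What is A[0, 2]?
Reachable canonical form for den = s^3 + 7.3*s^2 + 13.19*s + 1.247: top row of A = -[a₁,a₂,...,aₙ]/a₀, ones on the subdiagonal, zeros elsewhere.
A = [[-7.3, -13.19, -1.247], [1, 0, 0], [0, 1, 0]].
A[0,2] = -1.247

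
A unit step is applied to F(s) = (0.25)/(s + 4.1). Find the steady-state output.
FVT: lim_{t→∞} y(t) = lim_{s→0} s*Y(s) where Y(s) = F(s)/s.
= lim_{s→0} F(s) = F(0) = num(0)/den(0) = 0.25/4.1 = 0.06098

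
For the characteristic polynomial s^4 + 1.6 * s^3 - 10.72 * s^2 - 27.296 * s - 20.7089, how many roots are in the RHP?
s^4 + 1.6*s^3 - 10.72*s^2 - 27.296*s - 20.7089 = (s - 3.7)(s + 2.9)(s^2 + 2.4*s + 1.93). Poles: -1.2 + 0.7j, -1.2 - 0.7j, -2.9, 3.7. RHP poles (Re>0): 1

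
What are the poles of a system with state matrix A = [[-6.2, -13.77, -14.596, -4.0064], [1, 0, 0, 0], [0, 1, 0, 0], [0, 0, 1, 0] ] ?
Eigenvalues solve det(λI - A) = 0.
Characteristic polynomial: λ^4 + 6.2*λ^3 + 13.77*λ^2 + 14.596*λ + 4.0064 = 0.
Factor: (λ + 3.2)(λ + 0.4)(λ^2 + 2.6*λ + 3.13) = 0.
Roots: -0.4, -1.3 + 1.2j, -1.3 - 1.2j, -3.2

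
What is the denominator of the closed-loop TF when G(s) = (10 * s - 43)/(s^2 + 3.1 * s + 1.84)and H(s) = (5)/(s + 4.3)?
Characteristic poly = G_den * H_den + G_num * H_num = (s^3 + 7.4*s^2 + 15.17*s + 7.912) + (50*s - 215) = s^3 + 7.4*s^2 + 65.17*s - 207.088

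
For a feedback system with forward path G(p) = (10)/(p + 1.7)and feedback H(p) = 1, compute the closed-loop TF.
Closed-loop T = G/(1+GH).
Numerator: G_num * H_den = 10.
Denominator: G_den * H_den + G_num * H_num = (p + 1.7) + (10) = p + 11.7.
T(p) = (10)/(p + 11.7)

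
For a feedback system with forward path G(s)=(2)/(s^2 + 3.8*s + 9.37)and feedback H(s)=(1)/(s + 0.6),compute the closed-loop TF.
Closed-loop T = G/(1+GH).
Numerator: G_num * H_den = 2*s + 1.2.
Denominator: G_den * H_den + G_num * H_num = (s^3 + 4.4*s^2 + 11.65*s + 5.622) + (2) = s^3 + 4.4*s^2 + 11.65*s + 7.622.
T(s) = (2*s + 1.2)/(s^3 + 4.4*s^2 + 11.65*s + 7.622)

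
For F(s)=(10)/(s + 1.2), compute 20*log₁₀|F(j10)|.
Substitute s = j*10: F(j10) = 0.118297 - 0.985804j.
|F(j10)| = sqrt(Re² + Im²) = 0.9929.
20*log₁₀(0.9929) = -0.06 dB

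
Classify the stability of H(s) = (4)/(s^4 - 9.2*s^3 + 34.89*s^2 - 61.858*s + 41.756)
Denominator: s^4 - 9.2*s^3 + 34.89*s^2 - 61.858*s + 41.756 = (s - 2.2)(s - 2)(s^2 - 5*s + 9.49). Poles: 2, 2.2, 2.5 + 1.8j, 2.5 - 1.8j. Unstable (4 pole(s) in RHP)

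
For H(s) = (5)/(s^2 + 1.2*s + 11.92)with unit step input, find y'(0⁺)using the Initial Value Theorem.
IVT: y'(0⁺) = lim_{s→∞} s²·Y(s) = lim_{s→∞} s·H(s).
deg(num) = 0, deg(den) = 2, relative degree = 2 ≥ 2, so s·H(s) → 0. Initial slope = 0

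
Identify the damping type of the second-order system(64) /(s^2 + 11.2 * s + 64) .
Standard form: ωn²/(s²+2ζωn·s+ωn²) gives ωn=8, ζ=0.7.
Underdamped (ζ = 0.7 < 1)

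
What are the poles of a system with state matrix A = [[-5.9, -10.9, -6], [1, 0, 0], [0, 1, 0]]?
Eigenvalues solve det(λI - A) = 0.
Characteristic polynomial: λ^3 + 5.9*λ^2 + 10.9*λ + 6 = 0.
Factor: (λ + 2.4)(λ + 2.5)(λ + 1) = 0.
Roots: -1, -2.4, -2.5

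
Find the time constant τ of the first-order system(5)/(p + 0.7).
First-order system: τ = -1/pole. Pole = -0.7. τ = -1/(-0.7) = 1.429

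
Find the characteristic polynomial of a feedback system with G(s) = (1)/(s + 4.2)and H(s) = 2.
Characteristic poly = G_den * H_den + G_num * H_num = (s + 4.2) + (2) = s + 6.2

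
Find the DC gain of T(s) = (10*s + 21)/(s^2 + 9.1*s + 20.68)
DC gain = T(0) = num(0)/den(0) = 21/20.68 = 1.015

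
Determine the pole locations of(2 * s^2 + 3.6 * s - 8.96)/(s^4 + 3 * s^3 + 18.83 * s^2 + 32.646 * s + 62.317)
Set denominator = 0: s^4 + 3*s^3 + 18.83*s^2 + 32.646*s + 62.317 = (s^2 + 0.6*s + 12.34)(s^2 + 2.4*s + 5.05) = 0 → Poles: -0.3 + 3.5j, -0.3 - 3.5j, -1.2 + 1.9j, -1.2 - 1.9j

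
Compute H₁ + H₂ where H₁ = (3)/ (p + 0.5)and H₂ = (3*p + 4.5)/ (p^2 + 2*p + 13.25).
Parallel: H = H₁ + H₂ = (n₁·d₂ + n₂·d₁)/(d₁·d₂).
n₁·d₂ = 3*p^2 + 6*p + 39.75. n₂·d₁ = 3*p^2 + 6*p + 2.25. Sum = 6*p^2 + 12*p + 42. d₁·d₂ = p^3 + 2.5*p^2 + 14.25*p + 6.625.
H(p) = (6*p^2 + 12*p + 42)/(p^3 + 2.5*p^2 + 14.25*p + 6.625)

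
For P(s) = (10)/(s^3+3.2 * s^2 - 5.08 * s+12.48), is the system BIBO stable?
Denominator: s^3 + 3.2*s^2 - 5.08*s + 12.48 = (s + 4.8)(s^2 - 1.6*s + 2.6). Poles: -4.8, 0.8 + 1.4j, 0.8 - 1.4j. All Re(p)<0: No (unstable)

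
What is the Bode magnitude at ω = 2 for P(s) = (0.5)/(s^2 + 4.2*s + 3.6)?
Substitute s = j*2: P(j2) = -0.00282805 - 0.0593891j.
|P(j2)| = sqrt(Re² + Im²) = 0.05946.
20*log₁₀(0.05946) = -24.52 dB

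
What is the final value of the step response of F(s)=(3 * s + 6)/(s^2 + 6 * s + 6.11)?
FVT: lim_{t→∞} y(t) = lim_{s→0} s*Y(s) where Y(s) = F(s)/s.
= lim_{s→0} F(s) = F(0) = num(0)/den(0) = 6/6.11 = 0.982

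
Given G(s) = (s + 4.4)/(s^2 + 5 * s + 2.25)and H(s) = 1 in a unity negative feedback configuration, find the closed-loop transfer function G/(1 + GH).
Closed-loop T = G/(1+GH).
Numerator: G_num * H_den = s + 4.4.
Denominator: G_den * H_den + G_num * H_num = (s^2 + 5*s + 2.25) + (s + 4.4) = s^2 + 6*s + 6.65.
T(s) = (s + 4.4)/(s^2 + 6*s + 6.65)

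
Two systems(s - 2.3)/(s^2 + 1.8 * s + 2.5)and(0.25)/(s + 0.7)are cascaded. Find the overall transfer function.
Series: H = H₁ · H₂ = (n₁·n₂)/(d₁·d₂).
Num: n₁·n₂ = 0.25*s - 0.575. Den: d₁·d₂ = s^3 + 2.5*s^2 + 3.76*s + 1.75.
H(s) = (0.25*s - 0.575)/(s^3 + 2.5*s^2 + 3.76*s + 1.75)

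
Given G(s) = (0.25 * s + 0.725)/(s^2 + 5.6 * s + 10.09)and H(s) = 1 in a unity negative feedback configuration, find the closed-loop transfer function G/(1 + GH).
Closed-loop T = G/(1+GH).
Numerator: G_num * H_den = 0.25*s + 0.725.
Denominator: G_den * H_den + G_num * H_num = (s^2 + 5.6*s + 10.09) + (0.25*s + 0.725) = s^2 + 5.85*s + 10.815.
T(s) = (0.25*s + 0.725)/(s^2 + 5.85*s + 10.815)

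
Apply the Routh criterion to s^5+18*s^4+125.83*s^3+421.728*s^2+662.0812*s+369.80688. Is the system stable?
Routh array:
s^5: [1, 125.83, 662.0812]; s^4: [18, 421.728, 369.80688]; s^3: [102.401, 641.536]; s^2: [308.959, 369.80688]; s^1: [518.968]; s^0: [369.80688]
First column: [1, 18, 102.401, 308.959, 518.968, 369.80688]. Sign changes = 0.
Yes, stable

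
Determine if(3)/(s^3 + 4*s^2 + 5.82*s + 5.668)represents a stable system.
Denominator: s^3 + 4*s^2 + 5.82*s + 5.668 = (s + 2.6)(s^2 + 1.4*s + 2.18). Poles: -0.7 + 1.3j, -0.7 - 1.3j, -2.6. All Re(p)<0: Yes (stable)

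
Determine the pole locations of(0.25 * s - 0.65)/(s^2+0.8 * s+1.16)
Set denominator = 0: s^2 + 0.8*s + 1.16 = 0 → Poles: -0.4 + 1j, -0.4 - 1j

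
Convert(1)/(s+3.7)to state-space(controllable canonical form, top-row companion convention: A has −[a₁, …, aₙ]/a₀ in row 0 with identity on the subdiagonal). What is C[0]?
Reachable canonical form: C = numerator coefficients (right-aligned, zero-padded to length n).
num = 1, C = [[1]].
C[0] = 1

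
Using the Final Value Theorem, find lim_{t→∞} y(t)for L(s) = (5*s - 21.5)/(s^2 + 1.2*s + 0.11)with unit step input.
FVT: lim_{t→∞} y(t) = lim_{s→0} s*Y(s) where Y(s) = L(s)/s.
= lim_{s→0} L(s) = L(0) = num(0)/den(0) = -21.5/0.11 = -195.5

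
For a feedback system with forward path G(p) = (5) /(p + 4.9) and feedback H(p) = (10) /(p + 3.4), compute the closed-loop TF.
Closed-loop T = G/(1+GH).
Numerator: G_num * H_den = 5*p + 17.
Denominator: G_den * H_den + G_num * H_num = (p^2 + 8.3*p + 16.66) + (50) = p^2 + 8.3*p + 66.66.
T(p) = (5*p + 17)/(p^2 + 8.3*p + 66.66)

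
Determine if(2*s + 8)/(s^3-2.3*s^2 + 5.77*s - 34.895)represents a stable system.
Denominator: s^3 - 2.3*s^2 + 5.77*s - 34.895 = (s - 3.5)(s^2 + 1.2*s + 9.97). Poles: -0.6 + 3.1j, -0.6 - 3.1j, 3.5. All Re(p)<0: No (unstable)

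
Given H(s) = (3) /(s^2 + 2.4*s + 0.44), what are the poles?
Set denominator = 0: s^2 + 2.4*s + 0.44 = (s + 0.2)(s + 2.2) = 0 → Poles: -0.2, -2.2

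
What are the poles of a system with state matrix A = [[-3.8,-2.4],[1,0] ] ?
Eigenvalues solve det(λI - A) = 0.
Characteristic polynomial: λ^2 + 3.8*λ + 2.4 = 0.
Factor: (λ + 3)(λ + 0.8) = 0.
Roots: -0.8, -3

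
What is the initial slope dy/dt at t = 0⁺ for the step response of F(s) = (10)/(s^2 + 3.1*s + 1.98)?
IVT: y'(0⁺) = lim_{s→∞} s²·Y(s) = lim_{s→∞} s·F(s).
deg(num) = 0, deg(den) = 2, relative degree = 2 ≥ 2, so s·F(s) → 0. Initial slope = 0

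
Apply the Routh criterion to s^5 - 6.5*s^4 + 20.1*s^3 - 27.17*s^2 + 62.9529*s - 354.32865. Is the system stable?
Routh array:
s^5: [1, 20.1, 62.9529]; s^4: [-6.5, -27.17, -354.32865]; s^3: [15.92, 8.4408]; s^2: [-23.7237, -354.32865]; s^1: [-229.335]; s^0: [-354.32865]
First column: [1, -6.5, 15.92, -23.7237, -229.335, -354.32865]. Sign changes = 3.
No, unstable (3 RHP root(s))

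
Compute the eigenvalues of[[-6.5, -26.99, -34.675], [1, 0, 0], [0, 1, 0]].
Eigenvalues solve det(λI - A) = 0.
Characteristic polynomial: λ^3 + 6.5*λ^2 + 26.99*λ + 34.675 = 0.
Factor: (λ + 1.9)(λ^2 + 4.6*λ + 18.25) = 0.
Roots: -1.9, -2.3 + 3.6j, -2.3 - 3.6j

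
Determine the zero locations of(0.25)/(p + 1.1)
Numerator is a nonzero constant (0.25) → Zeros: none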